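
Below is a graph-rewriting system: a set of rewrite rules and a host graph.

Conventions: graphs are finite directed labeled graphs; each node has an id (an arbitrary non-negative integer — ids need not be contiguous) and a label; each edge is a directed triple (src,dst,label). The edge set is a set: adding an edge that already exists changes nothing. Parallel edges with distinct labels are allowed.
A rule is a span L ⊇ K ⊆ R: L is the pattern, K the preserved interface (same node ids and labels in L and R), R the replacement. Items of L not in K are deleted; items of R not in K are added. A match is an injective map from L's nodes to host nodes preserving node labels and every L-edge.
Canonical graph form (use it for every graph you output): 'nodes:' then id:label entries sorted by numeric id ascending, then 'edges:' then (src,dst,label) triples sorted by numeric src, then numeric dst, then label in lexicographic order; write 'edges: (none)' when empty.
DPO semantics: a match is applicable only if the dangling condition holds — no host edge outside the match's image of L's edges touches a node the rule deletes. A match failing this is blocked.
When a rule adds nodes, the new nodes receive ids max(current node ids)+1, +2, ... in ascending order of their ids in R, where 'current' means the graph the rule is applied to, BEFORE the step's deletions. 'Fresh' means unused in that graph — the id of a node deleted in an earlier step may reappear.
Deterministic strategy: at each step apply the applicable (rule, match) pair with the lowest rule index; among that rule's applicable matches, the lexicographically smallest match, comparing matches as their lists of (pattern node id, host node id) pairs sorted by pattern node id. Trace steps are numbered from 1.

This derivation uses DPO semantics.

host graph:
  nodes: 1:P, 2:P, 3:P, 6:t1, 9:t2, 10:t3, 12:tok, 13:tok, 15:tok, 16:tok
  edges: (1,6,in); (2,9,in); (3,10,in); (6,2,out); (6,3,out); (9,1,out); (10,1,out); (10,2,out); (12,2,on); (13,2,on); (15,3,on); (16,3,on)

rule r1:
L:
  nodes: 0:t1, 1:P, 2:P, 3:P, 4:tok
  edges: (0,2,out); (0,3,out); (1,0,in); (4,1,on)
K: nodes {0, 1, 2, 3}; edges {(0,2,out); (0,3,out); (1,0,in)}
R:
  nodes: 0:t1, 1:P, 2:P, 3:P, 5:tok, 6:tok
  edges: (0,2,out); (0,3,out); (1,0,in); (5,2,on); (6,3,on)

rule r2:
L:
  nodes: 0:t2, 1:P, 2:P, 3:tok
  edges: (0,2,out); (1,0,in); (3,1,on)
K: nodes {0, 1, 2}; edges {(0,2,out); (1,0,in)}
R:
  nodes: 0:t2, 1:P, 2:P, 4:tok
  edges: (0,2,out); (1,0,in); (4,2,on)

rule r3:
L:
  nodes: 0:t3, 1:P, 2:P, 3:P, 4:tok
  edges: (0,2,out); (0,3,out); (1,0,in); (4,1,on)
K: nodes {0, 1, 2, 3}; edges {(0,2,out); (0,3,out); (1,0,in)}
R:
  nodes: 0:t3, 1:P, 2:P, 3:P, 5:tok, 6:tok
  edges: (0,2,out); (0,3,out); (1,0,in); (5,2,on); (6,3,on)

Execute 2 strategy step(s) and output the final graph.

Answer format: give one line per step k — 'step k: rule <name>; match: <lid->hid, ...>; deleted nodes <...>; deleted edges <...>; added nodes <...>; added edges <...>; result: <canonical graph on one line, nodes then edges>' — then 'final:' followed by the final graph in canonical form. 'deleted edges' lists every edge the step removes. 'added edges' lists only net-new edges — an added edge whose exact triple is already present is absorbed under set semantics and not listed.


step 1: rule r2; match: 0->9, 1->2, 2->1, 3->12; deleted nodes 12; deleted edges (12,2,on); added nodes 17; added edges (17,1,on); result: nodes: 1:P, 2:P, 3:P, 6:t1, 9:t2, 10:t3, 13:tok, 15:tok, 16:tok, 17:tok edges: (1,6,in); (2,9,in); (3,10,in); (6,2,out); (6,3,out); (9,1,out); (10,1,out); (10,2,out); (13,2,on); (15,3,on); (16,3,on); (17,1,on)
step 2: rule r1; match: 0->6, 1->1, 2->2, 3->3, 4->17; deleted nodes 17; deleted edges (17,1,on); added nodes 18, 19; added edges (18,2,on); (19,3,on); result: nodes: 1:P, 2:P, 3:P, 6:t1, 9:t2, 10:t3, 13:tok, 15:tok, 16:tok, 18:tok, 19:tok edges: (1,6,in); (2,9,in); (3,10,in); (6,2,out); (6,3,out); (9,1,out); (10,1,out); (10,2,out); (13,2,on); (15,3,on); (16,3,on); (18,2,on); (19,3,on)
final:
nodes: 1:P, 2:P, 3:P, 6:t1, 9:t2, 10:t3, 13:tok, 15:tok, 16:tok, 18:tok, 19:tok
edges: (1,6,in); (2,9,in); (3,10,in); (6,2,out); (6,3,out); (9,1,out); (10,1,out); (10,2,out); (13,2,on); (15,3,on); (16,3,on); (18,2,on); (19,3,on)


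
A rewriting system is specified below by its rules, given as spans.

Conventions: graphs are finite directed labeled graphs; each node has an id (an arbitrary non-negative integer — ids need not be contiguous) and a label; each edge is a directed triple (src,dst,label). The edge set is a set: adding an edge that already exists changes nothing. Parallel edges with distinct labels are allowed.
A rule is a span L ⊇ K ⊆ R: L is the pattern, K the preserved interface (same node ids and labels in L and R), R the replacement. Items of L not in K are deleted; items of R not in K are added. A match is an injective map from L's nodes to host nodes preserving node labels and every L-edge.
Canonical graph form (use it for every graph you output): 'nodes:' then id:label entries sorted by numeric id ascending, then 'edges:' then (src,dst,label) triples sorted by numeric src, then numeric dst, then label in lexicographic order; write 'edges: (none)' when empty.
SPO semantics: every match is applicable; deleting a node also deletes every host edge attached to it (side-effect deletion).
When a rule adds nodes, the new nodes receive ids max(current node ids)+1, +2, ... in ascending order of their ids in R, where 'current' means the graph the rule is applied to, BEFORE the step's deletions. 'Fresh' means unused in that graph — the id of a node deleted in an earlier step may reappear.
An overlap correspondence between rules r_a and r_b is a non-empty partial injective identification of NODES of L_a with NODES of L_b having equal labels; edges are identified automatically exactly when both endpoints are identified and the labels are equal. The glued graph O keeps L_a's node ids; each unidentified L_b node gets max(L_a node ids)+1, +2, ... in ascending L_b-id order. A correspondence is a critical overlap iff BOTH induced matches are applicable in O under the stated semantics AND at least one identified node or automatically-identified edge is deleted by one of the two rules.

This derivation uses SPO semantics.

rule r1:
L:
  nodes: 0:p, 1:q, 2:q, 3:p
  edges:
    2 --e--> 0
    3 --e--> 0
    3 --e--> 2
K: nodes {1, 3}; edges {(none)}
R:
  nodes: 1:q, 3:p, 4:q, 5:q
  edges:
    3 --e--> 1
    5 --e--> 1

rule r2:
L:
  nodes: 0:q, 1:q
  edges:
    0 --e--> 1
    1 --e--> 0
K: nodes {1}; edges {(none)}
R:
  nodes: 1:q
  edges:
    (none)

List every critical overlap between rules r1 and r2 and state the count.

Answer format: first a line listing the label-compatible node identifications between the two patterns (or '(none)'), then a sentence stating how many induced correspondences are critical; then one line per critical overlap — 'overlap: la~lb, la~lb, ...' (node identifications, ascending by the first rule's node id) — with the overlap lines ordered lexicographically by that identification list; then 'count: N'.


label-compatible node identifications between L(r1) and L(r2): 1~0, 1~1, 2~0, 2~1
5 of the induced correspondences are critical overlaps of r1 and r2.
overlap: 1~0
overlap: 1~0, 2~1
overlap: 1~1, 2~0
overlap: 2~0
overlap: 2~1
count: 5


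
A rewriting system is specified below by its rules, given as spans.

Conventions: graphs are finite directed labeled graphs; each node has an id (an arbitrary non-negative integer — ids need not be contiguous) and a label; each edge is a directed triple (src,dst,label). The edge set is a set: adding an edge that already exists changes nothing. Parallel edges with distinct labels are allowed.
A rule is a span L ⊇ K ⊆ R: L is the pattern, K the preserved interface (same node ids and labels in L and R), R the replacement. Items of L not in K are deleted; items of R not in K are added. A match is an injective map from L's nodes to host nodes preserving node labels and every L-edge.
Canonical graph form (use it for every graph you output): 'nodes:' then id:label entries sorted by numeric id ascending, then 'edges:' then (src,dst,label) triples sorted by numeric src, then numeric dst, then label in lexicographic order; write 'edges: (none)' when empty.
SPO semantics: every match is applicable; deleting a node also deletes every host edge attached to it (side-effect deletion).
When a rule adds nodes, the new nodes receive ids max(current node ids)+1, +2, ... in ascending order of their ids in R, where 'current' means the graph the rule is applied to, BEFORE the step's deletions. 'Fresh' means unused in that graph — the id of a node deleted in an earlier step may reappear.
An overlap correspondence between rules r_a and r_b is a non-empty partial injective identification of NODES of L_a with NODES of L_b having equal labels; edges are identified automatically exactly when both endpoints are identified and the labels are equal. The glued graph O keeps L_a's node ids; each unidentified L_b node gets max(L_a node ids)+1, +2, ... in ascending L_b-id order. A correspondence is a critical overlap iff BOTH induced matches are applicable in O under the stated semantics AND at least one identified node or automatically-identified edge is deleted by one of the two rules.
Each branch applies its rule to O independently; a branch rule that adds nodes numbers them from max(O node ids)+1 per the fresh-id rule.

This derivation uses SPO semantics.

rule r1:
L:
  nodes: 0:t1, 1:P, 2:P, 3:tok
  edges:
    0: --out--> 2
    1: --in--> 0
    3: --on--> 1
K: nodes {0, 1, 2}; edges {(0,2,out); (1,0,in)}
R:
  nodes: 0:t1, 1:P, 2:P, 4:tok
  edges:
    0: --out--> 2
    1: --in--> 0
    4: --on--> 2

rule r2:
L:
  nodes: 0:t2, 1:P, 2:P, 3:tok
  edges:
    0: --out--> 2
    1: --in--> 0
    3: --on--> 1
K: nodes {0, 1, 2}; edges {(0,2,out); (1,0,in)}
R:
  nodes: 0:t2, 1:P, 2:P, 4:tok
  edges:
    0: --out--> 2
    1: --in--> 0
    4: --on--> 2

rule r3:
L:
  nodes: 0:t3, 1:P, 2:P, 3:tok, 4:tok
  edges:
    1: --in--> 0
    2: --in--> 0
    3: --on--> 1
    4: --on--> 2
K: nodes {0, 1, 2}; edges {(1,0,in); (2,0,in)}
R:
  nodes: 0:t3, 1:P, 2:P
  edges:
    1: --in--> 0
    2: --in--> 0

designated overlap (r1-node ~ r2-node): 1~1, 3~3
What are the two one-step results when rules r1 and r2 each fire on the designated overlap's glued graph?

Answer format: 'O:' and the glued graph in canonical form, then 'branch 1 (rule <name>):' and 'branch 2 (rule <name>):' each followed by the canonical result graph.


O:
nodes: 0:t1, 1:P, 2:P, 3:tok, 4:t2, 5:P
edges: (0,2,out); (1,0,in); (1,4,in); (3,1,on); (4,5,out)
branch 1 (rule r1):
nodes: 0:t1, 1:P, 2:P, 4:t2, 5:P, 6:tok
edges: (0,2,out); (1,0,in); (1,4,in); (4,5,out); (6,2,on)
branch 2 (rule r2):
nodes: 0:t1, 1:P, 2:P, 4:t2, 5:P, 6:tok
edges: (0,2,out); (1,0,in); (1,4,in); (4,5,out); (6,5,on)


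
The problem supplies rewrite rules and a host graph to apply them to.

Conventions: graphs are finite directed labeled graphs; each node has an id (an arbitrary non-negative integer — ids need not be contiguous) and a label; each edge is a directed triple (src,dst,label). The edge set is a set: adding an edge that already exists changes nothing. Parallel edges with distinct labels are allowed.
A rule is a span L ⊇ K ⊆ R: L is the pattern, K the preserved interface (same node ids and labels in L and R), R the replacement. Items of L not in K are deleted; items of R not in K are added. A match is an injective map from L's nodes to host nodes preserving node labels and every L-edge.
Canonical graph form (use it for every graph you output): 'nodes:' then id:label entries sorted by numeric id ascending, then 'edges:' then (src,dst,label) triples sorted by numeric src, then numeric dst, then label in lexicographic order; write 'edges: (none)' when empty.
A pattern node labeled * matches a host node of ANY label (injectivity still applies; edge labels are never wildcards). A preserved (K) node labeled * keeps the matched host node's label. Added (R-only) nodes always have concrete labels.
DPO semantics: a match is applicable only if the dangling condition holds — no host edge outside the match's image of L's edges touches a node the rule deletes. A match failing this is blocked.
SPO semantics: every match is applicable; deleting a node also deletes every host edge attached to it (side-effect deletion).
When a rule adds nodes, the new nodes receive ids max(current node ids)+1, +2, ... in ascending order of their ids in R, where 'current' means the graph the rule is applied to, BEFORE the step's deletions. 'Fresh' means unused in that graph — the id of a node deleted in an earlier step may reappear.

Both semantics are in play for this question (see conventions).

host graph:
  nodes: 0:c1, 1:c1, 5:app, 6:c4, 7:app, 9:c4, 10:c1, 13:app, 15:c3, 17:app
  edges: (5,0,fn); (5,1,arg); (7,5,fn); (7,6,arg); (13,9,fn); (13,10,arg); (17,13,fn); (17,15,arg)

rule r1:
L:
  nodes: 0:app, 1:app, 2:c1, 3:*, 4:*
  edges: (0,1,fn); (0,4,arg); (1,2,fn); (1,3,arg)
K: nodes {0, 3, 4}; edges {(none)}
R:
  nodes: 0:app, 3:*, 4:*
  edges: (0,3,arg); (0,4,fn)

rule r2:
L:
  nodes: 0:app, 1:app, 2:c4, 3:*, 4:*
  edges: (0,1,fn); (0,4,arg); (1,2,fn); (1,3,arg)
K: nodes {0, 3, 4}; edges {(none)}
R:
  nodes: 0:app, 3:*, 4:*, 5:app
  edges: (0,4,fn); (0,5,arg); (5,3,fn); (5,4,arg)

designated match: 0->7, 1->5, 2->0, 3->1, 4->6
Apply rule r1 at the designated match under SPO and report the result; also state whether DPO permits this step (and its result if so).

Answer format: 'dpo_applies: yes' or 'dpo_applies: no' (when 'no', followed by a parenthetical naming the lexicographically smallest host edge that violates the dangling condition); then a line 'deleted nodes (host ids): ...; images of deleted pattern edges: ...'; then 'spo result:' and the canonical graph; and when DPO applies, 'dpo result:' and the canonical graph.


dpo_applies: yes
deleted nodes (host ids): 0, 5; images of deleted pattern edges: (5,0,fn); (5,1,arg); (7,5,fn); (7,6,arg)
spo result:
nodes: 1:c1, 6:c4, 7:app, 9:c4, 10:c1, 13:app, 15:c3, 17:app
edges: (7,1,arg); (7,6,fn); (13,9,fn); (13,10,arg); (17,13,fn); (17,15,arg)
dpo result:
nodes: 1:c1, 6:c4, 7:app, 9:c4, 10:c1, 13:app, 15:c3, 17:app
edges: (7,1,arg); (7,6,fn); (13,9,fn); (13,10,arg); (17,13,fn); (17,15,arg)


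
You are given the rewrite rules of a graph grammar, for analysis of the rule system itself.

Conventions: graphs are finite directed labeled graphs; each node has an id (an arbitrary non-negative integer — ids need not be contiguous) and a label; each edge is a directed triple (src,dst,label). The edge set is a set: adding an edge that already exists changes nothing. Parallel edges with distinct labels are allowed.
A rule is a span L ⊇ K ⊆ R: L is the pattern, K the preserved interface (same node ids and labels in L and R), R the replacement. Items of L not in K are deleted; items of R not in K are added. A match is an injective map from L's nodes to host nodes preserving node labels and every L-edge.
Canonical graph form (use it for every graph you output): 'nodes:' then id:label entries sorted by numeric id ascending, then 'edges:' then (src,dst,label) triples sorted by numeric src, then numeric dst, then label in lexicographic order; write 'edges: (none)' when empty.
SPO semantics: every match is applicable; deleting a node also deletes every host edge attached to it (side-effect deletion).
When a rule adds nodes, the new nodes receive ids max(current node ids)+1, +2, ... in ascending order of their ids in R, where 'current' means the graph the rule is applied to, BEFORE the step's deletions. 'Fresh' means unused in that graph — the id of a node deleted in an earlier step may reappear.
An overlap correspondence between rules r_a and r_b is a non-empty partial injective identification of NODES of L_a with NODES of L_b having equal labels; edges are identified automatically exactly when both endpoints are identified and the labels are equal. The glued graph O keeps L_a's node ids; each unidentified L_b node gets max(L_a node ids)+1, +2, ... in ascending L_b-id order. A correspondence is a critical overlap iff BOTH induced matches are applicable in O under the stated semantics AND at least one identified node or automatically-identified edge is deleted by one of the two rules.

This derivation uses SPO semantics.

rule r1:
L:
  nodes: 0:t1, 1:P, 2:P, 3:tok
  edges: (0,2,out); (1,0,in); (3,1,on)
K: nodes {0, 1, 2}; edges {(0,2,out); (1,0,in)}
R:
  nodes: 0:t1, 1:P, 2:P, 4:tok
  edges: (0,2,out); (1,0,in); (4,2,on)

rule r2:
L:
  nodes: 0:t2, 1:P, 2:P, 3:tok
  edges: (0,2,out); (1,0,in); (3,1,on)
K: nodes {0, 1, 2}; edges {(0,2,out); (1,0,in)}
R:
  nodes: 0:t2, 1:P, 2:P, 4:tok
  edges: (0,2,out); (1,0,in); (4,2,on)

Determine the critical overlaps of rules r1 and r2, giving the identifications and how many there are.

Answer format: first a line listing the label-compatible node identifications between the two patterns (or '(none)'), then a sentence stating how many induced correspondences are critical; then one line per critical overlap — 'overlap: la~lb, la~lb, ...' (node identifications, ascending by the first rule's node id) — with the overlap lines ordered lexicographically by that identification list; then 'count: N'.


label-compatible node identifications between L(r1) and L(r2): 1~1, 1~2, 2~1, 2~2, 3~3
7 of the induced correspondences are critical overlaps of r1 and r2.
overlap: 1~1, 2~2, 3~3
overlap: 1~1, 3~3
overlap: 1~2, 2~1, 3~3
overlap: 1~2, 3~3
overlap: 2~1, 3~3
overlap: 2~2, 3~3
overlap: 3~3
count: 7


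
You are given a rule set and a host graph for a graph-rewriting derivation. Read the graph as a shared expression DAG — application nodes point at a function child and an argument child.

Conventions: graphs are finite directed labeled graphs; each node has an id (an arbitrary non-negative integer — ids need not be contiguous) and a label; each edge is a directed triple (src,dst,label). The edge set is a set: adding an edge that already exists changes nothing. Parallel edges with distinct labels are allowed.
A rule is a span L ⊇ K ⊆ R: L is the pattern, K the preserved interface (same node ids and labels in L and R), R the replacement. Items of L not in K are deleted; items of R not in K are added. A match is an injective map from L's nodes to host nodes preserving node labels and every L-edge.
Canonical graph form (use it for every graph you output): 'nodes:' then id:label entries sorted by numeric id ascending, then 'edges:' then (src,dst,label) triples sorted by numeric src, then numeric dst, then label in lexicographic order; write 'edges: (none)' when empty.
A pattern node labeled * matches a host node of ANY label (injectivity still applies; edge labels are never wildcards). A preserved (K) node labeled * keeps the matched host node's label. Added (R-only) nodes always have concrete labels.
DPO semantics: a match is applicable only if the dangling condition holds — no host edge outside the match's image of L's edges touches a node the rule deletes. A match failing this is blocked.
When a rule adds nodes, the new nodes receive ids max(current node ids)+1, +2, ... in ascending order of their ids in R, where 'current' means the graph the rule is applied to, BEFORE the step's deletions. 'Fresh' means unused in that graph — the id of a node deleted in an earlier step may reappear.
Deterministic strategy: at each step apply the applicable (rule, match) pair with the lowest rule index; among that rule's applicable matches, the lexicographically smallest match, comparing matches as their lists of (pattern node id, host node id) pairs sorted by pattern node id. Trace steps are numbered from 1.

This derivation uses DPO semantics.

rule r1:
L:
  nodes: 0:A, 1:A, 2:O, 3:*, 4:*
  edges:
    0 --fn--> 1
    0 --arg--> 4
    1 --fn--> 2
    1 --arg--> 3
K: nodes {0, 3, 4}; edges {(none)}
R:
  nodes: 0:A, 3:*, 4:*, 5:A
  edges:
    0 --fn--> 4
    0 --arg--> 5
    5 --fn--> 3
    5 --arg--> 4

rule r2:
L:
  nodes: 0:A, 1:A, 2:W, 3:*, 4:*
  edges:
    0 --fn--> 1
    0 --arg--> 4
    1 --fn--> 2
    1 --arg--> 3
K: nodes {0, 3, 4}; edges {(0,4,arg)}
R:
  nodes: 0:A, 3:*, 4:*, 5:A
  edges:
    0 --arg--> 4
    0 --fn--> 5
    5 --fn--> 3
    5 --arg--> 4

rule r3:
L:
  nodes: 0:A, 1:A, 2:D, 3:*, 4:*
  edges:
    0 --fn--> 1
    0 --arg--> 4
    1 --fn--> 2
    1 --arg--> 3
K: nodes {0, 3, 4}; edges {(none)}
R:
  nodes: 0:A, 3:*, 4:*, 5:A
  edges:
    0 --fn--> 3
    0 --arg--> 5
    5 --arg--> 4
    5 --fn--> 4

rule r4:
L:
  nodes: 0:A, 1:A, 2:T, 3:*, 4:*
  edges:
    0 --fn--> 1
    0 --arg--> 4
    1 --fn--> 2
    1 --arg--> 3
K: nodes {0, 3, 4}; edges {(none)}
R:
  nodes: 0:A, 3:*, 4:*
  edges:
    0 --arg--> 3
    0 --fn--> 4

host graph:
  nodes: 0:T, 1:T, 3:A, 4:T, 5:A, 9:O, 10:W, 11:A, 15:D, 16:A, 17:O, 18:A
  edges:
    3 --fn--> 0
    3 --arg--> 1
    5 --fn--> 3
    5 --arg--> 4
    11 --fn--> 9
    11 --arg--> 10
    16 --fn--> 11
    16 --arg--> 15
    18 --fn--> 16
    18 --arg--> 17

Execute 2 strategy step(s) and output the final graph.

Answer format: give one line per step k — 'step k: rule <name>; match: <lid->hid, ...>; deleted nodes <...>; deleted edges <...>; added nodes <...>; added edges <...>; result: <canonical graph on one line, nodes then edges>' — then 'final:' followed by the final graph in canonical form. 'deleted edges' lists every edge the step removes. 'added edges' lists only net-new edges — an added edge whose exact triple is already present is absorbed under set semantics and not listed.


step 1: rule r1; match: 0->16, 1->11, 2->9, 3->10, 4->15; deleted nodes 9, 11; deleted edges (11,9,fn); (11,10,arg); (16,11,fn); (16,15,arg); added nodes 19; added edges (16,15,fn); (16,19,arg); (19,10,fn); (19,15,arg); result: nodes: 0:T, 1:T, 3:A, 4:T, 5:A, 10:W, 15:D, 16:A, 17:O, 18:A, 19:A edges: (3,0,fn); (3,1,arg); (5,3,fn); (5,4,arg); (16,15,fn); (16,19,arg); (18,16,fn); (18,17,arg); (19,10,fn); (19,15,arg)
step 2: rule r4; match: 0->5, 1->3, 2->0, 3->1, 4->4; deleted nodes 0, 3; deleted edges (3,0,fn); (3,1,arg); (5,3,fn); (5,4,arg); added nodes (none); added edges (5,1,arg); (5,4,fn); result: nodes: 1:T, 4:T, 5:A, 10:W, 15:D, 16:A, 17:O, 18:A, 19:A edges: (5,1,arg); (5,4,fn); (16,15,fn); (16,19,arg); (18,16,fn); (18,17,arg); (19,10,fn); (19,15,arg)
final:
nodes: 1:T, 4:T, 5:A, 10:W, 15:D, 16:A, 17:O, 18:A, 19:A
edges: (5,1,arg); (5,4,fn); (16,15,fn); (16,19,arg); (18,16,fn); (18,17,arg); (19,10,fn); (19,15,arg)


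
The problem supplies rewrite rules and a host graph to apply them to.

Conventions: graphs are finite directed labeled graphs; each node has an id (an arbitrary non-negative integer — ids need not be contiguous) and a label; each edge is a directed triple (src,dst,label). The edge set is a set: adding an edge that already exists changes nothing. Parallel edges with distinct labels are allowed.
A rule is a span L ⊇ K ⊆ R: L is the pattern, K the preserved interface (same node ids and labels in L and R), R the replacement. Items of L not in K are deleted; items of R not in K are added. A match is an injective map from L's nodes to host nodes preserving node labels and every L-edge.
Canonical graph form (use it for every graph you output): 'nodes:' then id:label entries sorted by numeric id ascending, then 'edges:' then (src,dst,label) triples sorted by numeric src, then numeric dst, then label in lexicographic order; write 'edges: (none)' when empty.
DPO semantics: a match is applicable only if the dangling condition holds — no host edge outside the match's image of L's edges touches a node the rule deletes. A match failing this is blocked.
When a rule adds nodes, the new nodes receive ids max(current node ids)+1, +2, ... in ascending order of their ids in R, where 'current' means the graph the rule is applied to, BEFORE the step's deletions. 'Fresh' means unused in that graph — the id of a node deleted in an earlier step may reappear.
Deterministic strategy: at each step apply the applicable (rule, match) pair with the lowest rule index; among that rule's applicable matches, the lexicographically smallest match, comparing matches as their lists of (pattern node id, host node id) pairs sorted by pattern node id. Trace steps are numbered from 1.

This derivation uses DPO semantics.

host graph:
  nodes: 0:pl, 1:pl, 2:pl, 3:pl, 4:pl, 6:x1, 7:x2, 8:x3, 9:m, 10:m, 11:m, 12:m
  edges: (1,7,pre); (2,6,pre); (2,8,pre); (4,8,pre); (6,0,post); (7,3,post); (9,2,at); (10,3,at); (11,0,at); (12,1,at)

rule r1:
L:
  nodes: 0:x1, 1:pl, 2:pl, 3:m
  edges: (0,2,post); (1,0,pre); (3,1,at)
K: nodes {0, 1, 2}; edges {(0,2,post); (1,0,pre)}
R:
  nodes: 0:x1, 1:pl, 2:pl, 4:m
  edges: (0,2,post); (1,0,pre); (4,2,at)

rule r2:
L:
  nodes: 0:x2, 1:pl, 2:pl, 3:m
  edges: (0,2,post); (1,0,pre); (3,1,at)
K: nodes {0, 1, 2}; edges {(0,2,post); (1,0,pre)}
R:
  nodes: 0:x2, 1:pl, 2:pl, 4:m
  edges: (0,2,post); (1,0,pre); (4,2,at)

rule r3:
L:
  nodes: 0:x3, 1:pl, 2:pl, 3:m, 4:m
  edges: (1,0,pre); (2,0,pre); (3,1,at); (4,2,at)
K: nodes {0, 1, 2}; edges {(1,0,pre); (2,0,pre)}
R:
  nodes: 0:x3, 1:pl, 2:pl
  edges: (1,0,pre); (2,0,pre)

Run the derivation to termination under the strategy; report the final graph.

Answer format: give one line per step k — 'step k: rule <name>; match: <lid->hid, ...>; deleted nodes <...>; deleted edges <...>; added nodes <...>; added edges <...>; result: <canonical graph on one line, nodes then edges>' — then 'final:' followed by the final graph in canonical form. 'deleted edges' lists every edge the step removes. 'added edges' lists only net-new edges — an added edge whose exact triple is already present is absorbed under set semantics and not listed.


step 1: rule r1; match: 0->6, 1->2, 2->0, 3->9; deleted nodes 9; deleted edges (9,2,at); added nodes 13; added edges (13,0,at); result: nodes: 0:pl, 1:pl, 2:pl, 3:pl, 4:pl, 6:x1, 7:x2, 8:x3, 10:m, 11:m, 12:m, 13:m edges: (1,7,pre); (2,6,pre); (2,8,pre); (4,8,pre); (6,0,post); (7,3,post); (10,3,at); (11,0,at); (12,1,at); (13,0,at)
step 2: rule r2; match: 0->7, 1->1, 2->3, 3->12; deleted nodes 12; deleted edges (12,1,at); added nodes 14; added edges (14,3,at); result: nodes: 0:pl, 1:pl, 2:pl, 3:pl, 4:pl, 6:x1, 7:x2, 8:x3, 10:m, 11:m, 13:m, 14:m edges: (1,7,pre); (2,6,pre); (2,8,pre); (4,8,pre); (6,0,post); (7,3,post); (10,3,at); (11,0,at); (13,0,at); (14,3,at)
final:
nodes: 0:pl, 1:pl, 2:pl, 3:pl, 4:pl, 6:x1, 7:x2, 8:x3, 10:m, 11:m, 13:m, 14:m
edges: (1,7,pre); (2,6,pre); (2,8,pre); (4,8,pre); (6,0,post); (7,3,post); (10,3,at); (11,0,at); (13,0,at); (14,3,at)


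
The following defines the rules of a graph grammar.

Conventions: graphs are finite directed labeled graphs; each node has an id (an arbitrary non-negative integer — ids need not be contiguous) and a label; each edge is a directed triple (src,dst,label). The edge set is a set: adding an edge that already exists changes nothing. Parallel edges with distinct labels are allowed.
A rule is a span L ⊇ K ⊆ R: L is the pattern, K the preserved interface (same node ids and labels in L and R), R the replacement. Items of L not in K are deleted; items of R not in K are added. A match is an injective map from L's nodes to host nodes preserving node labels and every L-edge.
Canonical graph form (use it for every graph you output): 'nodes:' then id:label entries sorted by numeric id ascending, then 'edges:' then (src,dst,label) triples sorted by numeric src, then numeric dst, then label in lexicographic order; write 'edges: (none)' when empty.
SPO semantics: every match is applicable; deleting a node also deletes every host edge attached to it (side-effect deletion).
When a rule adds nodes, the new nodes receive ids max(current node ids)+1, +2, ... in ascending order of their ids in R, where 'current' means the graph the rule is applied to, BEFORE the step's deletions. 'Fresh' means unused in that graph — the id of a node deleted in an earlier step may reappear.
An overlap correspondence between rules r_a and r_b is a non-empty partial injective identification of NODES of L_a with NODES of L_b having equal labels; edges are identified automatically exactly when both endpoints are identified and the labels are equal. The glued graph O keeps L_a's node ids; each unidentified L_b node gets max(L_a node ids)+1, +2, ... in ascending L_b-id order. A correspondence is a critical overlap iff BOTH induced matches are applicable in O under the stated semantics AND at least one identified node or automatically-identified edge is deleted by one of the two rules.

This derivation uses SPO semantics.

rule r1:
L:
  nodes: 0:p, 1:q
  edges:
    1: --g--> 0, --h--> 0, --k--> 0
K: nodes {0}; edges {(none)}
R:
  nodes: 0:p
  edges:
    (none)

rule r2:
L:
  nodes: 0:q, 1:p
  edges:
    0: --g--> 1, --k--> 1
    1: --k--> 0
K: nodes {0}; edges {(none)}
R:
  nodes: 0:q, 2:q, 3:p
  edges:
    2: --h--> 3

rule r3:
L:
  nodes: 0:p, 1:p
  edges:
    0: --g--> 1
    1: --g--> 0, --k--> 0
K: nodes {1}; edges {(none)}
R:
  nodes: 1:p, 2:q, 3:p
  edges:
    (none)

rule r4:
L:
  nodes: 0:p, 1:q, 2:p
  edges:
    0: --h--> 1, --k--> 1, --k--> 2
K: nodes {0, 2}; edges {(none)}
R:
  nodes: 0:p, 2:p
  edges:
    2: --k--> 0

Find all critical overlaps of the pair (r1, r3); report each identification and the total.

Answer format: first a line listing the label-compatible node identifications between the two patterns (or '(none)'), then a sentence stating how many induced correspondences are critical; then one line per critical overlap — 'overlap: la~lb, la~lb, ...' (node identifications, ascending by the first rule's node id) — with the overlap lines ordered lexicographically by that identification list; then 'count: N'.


label-compatible node identifications between L(r1) and L(r3): 0~0, 0~1
1 of the induced correspondences is a critical overlap of r1 and r3.
overlap: 0~0
count: 1


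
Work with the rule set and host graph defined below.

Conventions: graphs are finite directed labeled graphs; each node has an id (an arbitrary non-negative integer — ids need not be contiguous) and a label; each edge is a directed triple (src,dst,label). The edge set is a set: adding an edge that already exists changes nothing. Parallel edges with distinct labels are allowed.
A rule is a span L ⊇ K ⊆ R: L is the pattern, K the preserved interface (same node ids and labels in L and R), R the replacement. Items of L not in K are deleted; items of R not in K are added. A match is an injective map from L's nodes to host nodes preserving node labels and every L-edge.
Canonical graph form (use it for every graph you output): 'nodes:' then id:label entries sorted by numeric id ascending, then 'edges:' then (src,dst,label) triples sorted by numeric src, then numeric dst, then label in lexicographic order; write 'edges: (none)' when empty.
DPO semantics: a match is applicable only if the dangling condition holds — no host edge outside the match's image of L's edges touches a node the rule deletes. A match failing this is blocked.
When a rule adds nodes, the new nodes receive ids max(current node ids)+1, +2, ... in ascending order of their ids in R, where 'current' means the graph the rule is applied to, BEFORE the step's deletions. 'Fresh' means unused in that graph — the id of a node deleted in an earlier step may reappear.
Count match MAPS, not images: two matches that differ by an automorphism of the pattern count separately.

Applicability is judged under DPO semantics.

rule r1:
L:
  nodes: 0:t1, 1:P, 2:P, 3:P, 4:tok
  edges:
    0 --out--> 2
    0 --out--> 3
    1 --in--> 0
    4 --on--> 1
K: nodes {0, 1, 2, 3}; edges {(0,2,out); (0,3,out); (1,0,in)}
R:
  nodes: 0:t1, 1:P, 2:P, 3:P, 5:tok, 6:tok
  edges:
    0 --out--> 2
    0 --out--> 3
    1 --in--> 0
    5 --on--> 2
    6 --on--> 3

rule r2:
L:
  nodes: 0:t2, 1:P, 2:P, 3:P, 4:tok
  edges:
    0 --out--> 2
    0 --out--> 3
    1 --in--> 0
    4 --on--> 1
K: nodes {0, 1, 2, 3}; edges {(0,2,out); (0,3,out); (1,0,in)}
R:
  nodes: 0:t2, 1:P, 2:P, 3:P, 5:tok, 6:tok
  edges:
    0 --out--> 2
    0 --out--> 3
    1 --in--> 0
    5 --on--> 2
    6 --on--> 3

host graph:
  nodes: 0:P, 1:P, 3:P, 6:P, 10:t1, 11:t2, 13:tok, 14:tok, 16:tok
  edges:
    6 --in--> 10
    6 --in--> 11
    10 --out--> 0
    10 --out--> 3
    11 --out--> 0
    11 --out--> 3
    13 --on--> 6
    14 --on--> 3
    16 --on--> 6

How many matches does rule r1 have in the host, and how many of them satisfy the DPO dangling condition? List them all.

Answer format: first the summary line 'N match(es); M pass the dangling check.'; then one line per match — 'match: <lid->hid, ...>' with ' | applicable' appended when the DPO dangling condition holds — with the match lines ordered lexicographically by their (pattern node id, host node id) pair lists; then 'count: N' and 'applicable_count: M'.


4 match(es); 4 pass the dangling check.
match: 0->10, 1->6, 2->0, 3->3, 4->13 | applicable
match: 0->10, 1->6, 2->0, 3->3, 4->16 | applicable
match: 0->10, 1->6, 2->3, 3->0, 4->13 | applicable
match: 0->10, 1->6, 2->3, 3->0, 4->16 | applicable
count: 4
applicable_count: 4


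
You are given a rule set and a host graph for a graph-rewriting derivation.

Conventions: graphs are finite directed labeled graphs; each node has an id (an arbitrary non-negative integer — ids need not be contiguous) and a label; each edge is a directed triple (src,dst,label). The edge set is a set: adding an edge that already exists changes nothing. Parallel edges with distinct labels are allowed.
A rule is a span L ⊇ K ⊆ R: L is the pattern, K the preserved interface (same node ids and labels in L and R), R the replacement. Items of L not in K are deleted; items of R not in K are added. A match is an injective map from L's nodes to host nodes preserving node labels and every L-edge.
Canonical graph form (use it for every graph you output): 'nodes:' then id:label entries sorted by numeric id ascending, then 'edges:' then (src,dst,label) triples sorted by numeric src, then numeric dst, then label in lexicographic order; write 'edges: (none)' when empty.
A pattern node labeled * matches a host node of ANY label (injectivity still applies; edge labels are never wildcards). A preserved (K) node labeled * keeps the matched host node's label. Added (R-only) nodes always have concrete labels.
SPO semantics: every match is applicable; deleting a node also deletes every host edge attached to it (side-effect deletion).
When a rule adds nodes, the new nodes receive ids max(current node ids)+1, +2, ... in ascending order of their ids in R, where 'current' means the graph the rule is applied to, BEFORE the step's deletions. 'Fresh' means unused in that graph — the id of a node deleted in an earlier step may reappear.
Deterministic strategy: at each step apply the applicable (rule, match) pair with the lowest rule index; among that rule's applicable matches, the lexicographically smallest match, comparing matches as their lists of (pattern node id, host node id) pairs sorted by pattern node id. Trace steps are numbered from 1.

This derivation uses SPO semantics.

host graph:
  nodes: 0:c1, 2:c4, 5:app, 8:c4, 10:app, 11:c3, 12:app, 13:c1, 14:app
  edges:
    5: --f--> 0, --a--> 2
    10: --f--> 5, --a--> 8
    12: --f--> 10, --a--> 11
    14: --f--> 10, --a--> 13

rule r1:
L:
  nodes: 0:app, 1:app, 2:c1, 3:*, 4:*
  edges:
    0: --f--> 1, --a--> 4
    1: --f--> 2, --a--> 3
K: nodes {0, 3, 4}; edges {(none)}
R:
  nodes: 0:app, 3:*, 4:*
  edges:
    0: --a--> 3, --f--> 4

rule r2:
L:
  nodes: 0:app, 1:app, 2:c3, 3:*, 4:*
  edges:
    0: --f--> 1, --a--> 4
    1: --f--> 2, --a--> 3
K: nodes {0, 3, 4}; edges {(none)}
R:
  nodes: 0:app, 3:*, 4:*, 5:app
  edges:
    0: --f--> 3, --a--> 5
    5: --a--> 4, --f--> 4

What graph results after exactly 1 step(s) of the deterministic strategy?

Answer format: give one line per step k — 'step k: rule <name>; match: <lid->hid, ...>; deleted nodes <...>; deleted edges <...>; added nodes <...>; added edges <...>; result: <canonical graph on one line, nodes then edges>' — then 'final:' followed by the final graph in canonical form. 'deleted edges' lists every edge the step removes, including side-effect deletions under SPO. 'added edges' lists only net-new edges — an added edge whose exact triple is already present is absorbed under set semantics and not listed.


step 1: rule r1; match: 0->10, 1->5, 2->0, 3->2, 4->8; deleted nodes 0, 5; deleted edges (5,0,f); (5,2,a); (10,5,f); (10,8,a); added nodes (none); added edges (10,2,a); (10,8,f); result: nodes: 2:c4, 8:c4, 10:app, 11:c3, 12:app, 13:c1, 14:app edges: (10,2,a); (10,8,f); (12,10,f); (12,11,a); (14,10,f); (14,13,a)
final:
nodes: 2:c4, 8:c4, 10:app, 11:c3, 12:app, 13:c1, 14:app
edges: (10,2,a); (10,8,f); (12,10,f); (12,11,a); (14,10,f); (14,13,a)


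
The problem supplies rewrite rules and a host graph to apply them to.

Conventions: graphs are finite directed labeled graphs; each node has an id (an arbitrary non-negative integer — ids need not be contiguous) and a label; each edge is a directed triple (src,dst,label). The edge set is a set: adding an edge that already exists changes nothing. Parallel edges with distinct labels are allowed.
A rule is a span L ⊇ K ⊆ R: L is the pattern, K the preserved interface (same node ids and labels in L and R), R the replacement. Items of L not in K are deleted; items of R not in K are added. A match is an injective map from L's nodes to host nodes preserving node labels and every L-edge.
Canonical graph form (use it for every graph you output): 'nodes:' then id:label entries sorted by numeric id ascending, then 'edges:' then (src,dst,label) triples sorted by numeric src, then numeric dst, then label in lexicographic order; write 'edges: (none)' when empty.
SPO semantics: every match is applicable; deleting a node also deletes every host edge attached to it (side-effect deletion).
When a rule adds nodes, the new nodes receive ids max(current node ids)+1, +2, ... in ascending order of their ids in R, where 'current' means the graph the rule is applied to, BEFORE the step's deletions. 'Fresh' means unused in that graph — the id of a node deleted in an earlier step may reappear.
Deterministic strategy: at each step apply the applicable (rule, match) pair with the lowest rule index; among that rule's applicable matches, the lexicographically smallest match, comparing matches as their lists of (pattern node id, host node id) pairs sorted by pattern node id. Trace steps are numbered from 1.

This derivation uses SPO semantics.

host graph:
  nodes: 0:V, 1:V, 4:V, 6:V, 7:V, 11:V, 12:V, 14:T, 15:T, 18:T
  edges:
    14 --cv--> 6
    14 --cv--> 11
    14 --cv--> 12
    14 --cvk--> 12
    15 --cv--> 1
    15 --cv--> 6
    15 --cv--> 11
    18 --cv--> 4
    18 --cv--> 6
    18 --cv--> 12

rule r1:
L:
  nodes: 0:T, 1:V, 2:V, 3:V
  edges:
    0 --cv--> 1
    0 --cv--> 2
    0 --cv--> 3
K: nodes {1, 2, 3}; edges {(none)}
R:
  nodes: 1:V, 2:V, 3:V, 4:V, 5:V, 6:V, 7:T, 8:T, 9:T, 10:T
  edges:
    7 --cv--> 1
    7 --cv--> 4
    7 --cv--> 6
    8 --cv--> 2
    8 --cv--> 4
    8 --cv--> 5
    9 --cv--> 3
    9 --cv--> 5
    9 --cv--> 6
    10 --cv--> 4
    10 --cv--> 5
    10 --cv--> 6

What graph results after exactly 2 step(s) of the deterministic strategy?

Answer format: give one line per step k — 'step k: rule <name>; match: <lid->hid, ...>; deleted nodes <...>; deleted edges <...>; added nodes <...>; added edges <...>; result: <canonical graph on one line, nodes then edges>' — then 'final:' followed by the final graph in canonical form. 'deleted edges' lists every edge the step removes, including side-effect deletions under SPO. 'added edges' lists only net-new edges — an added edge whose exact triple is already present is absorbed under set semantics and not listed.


step 1: rule r1; match: 0->14, 1->6, 2->11, 3->12; deleted nodes 14; deleted edges (14,6,cv); (14,11,cv); (14,12,cv); (14,12,cvk); added nodes 19, 20, 21, 22, 23, 24, 25; added edges (22,6,cv); (22,19,cv); (22,21,cv); (23,11,cv); (23,19,cv); (23,20,cv); (24,12,cv); (24,20,cv); (24,21,cv); (25,19,cv); (25,20,cv); (25,21,cv); result: nodes: 0:V, 1:V, 4:V, 6:V, 7:V, 11:V, 12:V, 15:T, 18:T, 19:V, 20:V, 21:V, 22:T, 23:T, 24:T, 25:T edges: (15,1,cv); (15,6,cv); (15,11,cv); (18,4,cv); (18,6,cv); (18,12,cv); (22,6,cv); (22,19,cv); (22,21,cv); (23,11,cv); (23,19,cv); (23,20,cv); (24,12,cv); (24,20,cv); (24,21,cv); (25,19,cv); (25,20,cv); (25,21,cv)
step 2: rule r1; match: 0->15, 1->1, 2->6, 3->11; deleted nodes 15; deleted edges (15,1,cv); (15,6,cv); (15,11,cv); added nodes 26, 27, 28, 29, 30, 31, 32; added edges (29,1,cv); (29,26,cv); (29,28,cv); (30,6,cv); (30,26,cv); (30,27,cv); (31,11,cv); (31,27,cv); (31,28,cv); (32,26,cv); (32,27,cv); (32,28,cv); result: nodes: 0:V, 1:V, 4:V, 6:V, 7:V, 11:V, 12:V, 18:T, 19:V, 20:V, 21:V, 22:T, 23:T, 24:T, 25:T, 26:V, 27:V, 28:V, 29:T, 30:T, 31:T, 32:T edges: (18,4,cv); (18,6,cv); (18,12,cv); (22,6,cv); (22,19,cv); (22,21,cv); (23,11,cv); (23,19,cv); (23,20,cv); (24,12,cv); (24,20,cv); (24,21,cv); (25,19,cv); (25,20,cv); (25,21,cv); (29,1,cv); (29,26,cv); (29,28,cv); (30,6,cv); (30,26,cv); (30,27,cv); (31,11,cv); (31,27,cv); (31,28,cv); (32,26,cv); (32,27,cv); (32,28,cv)
final:
nodes: 0:V, 1:V, 4:V, 6:V, 7:V, 11:V, 12:V, 18:T, 19:V, 20:V, 21:V, 22:T, 23:T, 24:T, 25:T, 26:V, 27:V, 28:V, 29:T, 30:T, 31:T, 32:T
edges: (18,4,cv); (18,6,cv); (18,12,cv); (22,6,cv); (22,19,cv); (22,21,cv); (23,11,cv); (23,19,cv); (23,20,cv); (24,12,cv); (24,20,cv); (24,21,cv); (25,19,cv); (25,20,cv); (25,21,cv); (29,1,cv); (29,26,cv); (29,28,cv); (30,6,cv); (30,26,cv); (30,27,cv); (31,11,cv); (31,27,cv); (31,28,cv); (32,26,cv); (32,27,cv); (32,28,cv)
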